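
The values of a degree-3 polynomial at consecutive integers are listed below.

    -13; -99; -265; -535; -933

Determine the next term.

First differences: -86 , -166 , -270 , -398
Second differences: -80 , -104 , -128
Third differences: -24 , -24
Constant third difference = -24, so extend:
-128 − 24 = -152;  -398 − 152 = -550;  -933 − 550 = -1483

-1483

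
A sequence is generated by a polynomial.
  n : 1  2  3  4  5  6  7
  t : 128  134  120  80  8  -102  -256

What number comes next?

-460

First differences: 6 , -14 , -40 , -72 , -110 , -154
Second differences: -20 , -26 , -32 , -38 , -44
Third differences: -6 , -6 , -6 , -6
Third differences constant at -6.
-44 − 6 = -50;  -154 − 50 = -204;  -256 − 204 = -460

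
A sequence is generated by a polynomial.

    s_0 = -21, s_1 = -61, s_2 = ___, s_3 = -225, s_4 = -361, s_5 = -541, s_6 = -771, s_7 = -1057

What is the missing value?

-127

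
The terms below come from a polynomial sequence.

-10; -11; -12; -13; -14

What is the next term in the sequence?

-15

D1: -1, -1, -1, -1
First differences constant at -1.
-14 − 1 = -15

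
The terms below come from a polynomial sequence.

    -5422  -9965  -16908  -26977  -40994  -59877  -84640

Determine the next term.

-4543  -6943  -10069  -14017  -18883  -24763
-2400  -3126  -3948  -4866  -5880
-726  -822  -918  -1014
-96  -96  -96
The fourth differences are constant (-96).
-1014 − 96 = -1110;  -5880 − 1110 = -6990;  -24763 − 6990 = -31753;  -84640 − 31753 = -116393

-116393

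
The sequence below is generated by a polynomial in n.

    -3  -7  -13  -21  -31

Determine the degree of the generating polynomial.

2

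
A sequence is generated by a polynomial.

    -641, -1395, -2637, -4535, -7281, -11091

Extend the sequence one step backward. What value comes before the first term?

First differences: -754, -1242, -1898, -2746, -3810
Second differences: -488, -656, -848, -1064
Third differences: -168, -192, -216
Fourth differences: -24, -24
The fourth differences are constant at -24.
Work back: -168 + 24 = -144;  -488 + 144 = -344;  -754 + 344 = -410;  -641 + 410 = -231

-231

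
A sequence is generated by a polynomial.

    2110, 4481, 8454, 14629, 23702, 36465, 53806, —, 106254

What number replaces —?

76709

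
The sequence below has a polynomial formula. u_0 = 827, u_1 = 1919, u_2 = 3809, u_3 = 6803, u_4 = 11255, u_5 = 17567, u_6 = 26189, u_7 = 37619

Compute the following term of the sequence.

Δ: 1092 , 1890 , 2994 , 4452 , 6312 , 8622 , 11430
Δ²: 798 , 1104 , 1458 , 1860 , 2310 , 2808
Δ³: 306 , 354 , 402 , 450 , 498
Δ⁴: 48 , 48 , 48 , 48
Fourth differences constant at 48.
498 + 48 = 546;  2808 + 546 = 3354;  11430 + 3354 = 14784;  37619 + 14784 = 52403

52403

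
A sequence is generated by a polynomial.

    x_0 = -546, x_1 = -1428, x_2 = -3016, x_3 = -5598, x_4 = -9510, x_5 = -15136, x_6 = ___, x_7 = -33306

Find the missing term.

-22908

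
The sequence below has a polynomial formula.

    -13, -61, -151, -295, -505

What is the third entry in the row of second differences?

-66

First differences: -48, -90, -144, -210
Second differences: -42, -54, -66
Third differences: -12, -12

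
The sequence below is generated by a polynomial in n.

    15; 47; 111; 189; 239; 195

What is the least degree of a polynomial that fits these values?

4

32, 64, 78, 50, -44
32, 14, -28, -94
-18, -42, -66
-24, -24
The fourth differences are constant, so the polynomial has degree 4.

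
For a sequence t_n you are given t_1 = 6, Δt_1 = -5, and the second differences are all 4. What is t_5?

Build the table forward from the leading diagonal:
Δ²: 4, 4, 4, 4, 4
Δ: -5, -1, 3, 7, 11
t: 6, 1, 0, 3, 10

10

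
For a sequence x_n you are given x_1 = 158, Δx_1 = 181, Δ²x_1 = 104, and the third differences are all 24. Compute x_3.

624

Build the table forward from the leading diagonal:
Third differences: 24  24  24
Second differences: 104  128  152
First differences: 181  285  413
x: 158  339  624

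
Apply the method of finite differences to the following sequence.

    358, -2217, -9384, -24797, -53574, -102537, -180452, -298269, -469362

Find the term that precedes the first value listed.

First differences: -2575  -7167  -15413  -28777  -48963  -77915  -117817  -171093
Second differences: -4592  -8246  -13364  -20186  -28952  -39902  -53276
Third differences: -3654  -5118  -6822  -8766  -10950  -13374
Fourth differences: -1464  -1704  -1944  -2184  -2424
Fifth differences: -240  -240  -240  -240
The fifth differences are constant at -240.
Work back: -1464 + 240 = -1224;  -3654 + 1224 = -2430;  -4592 + 2430 = -2162;  -2575 + 2162 = -413;  358 + 413 = 771

771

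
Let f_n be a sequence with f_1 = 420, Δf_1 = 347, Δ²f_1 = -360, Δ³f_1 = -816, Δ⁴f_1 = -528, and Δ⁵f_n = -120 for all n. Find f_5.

Build the table forward from the leading diagonal:
Fifth differences: -120  -120  -120  -120  -120
Fourth differences: -528  -648  -768  -888  -1008
Third differences: -816  -1344  -1992  -2760  -3648
Second differences: -360  -1176  -2520  -4512  -7272
First differences: 347  -13  -1189  -3709  -8221
f: 420  767  754  -435  -4144

-4144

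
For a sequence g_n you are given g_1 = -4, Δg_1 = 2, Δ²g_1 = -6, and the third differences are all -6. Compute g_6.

Build the table forward from the leading diagonal:
D3: -6, -6, -6, -6, -6, -6
D2: -6, -12, -18, -24, -30, -36
D1: 2, -4, -16, -34, -58, -88
g: -4, -2, -6, -22, -56, -114

-114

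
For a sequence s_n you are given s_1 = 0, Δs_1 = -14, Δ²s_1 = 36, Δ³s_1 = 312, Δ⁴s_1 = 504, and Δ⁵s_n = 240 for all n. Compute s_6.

Build the table forward from the leading diagonal:
D5: 240, 240, 240, 240, 240, 240
D4: 504, 744, 984, 1224, 1464, 1704
D3: 312, 816, 1560, 2544, 3768, 5232
D2: 36, 348, 1164, 2724, 5268, 9036
D1: -14, 22, 370, 1534, 4258, 9526
s: 0, -14, 8, 378, 1912, 6170

6170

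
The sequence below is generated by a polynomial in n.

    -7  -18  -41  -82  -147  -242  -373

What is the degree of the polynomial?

3

D1: -11, -23, -41, -65, -95, -131
D2: -12, -18, -24, -30, -36
D3: -6, -6, -6, -6
The third differences are constant, so the polynomial has degree 3.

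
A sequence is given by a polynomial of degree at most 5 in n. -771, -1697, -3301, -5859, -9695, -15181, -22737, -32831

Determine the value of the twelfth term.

D1: -926, -1604, -2558, -3836, -5486, -7556, -10094
D2: -678, -954, -1278, -1650, -2070, -2538
D3: -276, -324, -372, -420, -468
D4: -48, -48, -48, -48
Constant fourth difference = -48, so extend:
-468 − 48 = -516;  -2538 − 516 = -3054;  -10094 − 3054 = -13148;  -32831 − 13148 = -45979
-516 − 48 = -564;  -3054 − 564 = -3618;  -13148 − 3618 = -16766;  -45979 − 16766 = -62745
-564 − 48 = -612;  -3618 − 612 = -4230;  -16766 − 4230 = -20996;  -62745 − 20996 = -83741
-612 − 48 = -660;  -4230 − 660 = -4890;  -20996 − 4890 = -25886;  -83741 − 25886 = -109627

-109627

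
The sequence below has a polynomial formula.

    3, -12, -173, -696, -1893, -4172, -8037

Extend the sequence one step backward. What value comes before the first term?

-15  -161  -523  -1197  -2279  -3865
-146  -362  -674  -1082  -1586
-216  -312  -408  -504
-96  -96  -96
The fourth differences are constant at -96.
Work back: -216 + 96 = -120;  -146 + 120 = -26;  -15 + 26 = 11;  3 − 11 = -8

-8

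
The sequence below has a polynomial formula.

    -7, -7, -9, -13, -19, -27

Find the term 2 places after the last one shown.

-49

0  -2  -4  -6  -8
-2  -2  -2  -2
Second differences constant at -2.
-8 − 2 = -10;  -27 − 10 = -37
-10 − 2 = -12;  -37 − 12 = -49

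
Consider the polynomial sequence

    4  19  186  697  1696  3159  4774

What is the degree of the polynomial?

5

First differences: 15, 167, 511, 999, 1463, 1615
Second differences: 152, 344, 488, 464, 152
Third differences: 192, 144, -24, -312
Fourth differences: -48, -168, -288
Fifth differences: -120, -120
The fifth differences are constant, so the polynomial has degree 5.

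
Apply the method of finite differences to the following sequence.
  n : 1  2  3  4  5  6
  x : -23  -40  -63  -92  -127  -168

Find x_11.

-17, -23, -29, -35, -41
-6, -6, -6, -6
Constant second difference = -6, so extend:
-41 − 6 = -47;  -168 − 47 = -215
-47 − 6 = -53;  -215 − 53 = -268
-53 − 6 = -59;  -268 − 59 = -327
-59 − 6 = -65;  -327 − 65 = -392
-65 − 6 = -71;  -392 − 71 = -463

-463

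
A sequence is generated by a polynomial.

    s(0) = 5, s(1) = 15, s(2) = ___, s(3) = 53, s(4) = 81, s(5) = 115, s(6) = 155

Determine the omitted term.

Using the last 4 terms:
First differences: 28, 34, 40
Second differences: 6, 6
Constant second difference = 6.
Extend backward: 28 − 6 = 22;  53 − 22 = 31

31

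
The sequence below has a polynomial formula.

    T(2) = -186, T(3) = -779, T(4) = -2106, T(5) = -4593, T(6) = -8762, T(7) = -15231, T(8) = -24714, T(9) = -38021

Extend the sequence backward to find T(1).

3

Δ: -593  -1327  -2487  -4169  -6469  -9483  -13307
Δ²: -734  -1160  -1682  -2300  -3014  -3824
Δ³: -426  -522  -618  -714  -810
Δ⁴: -96  -96  -96  -96
The fourth differences are constant at -96.
Work back: -426 + 96 = -330;  -734 + 330 = -404;  -593 + 404 = -189;  -186 + 189 = 3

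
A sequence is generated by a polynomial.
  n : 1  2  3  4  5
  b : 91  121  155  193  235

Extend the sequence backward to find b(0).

D1: 30  34  38  42
D2: 4  4  4
The second differences are constant at 4.
Work back: 30 − 4 = 26;  91 − 26 = 65

65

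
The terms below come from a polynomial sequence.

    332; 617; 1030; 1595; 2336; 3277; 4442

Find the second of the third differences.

24

Δ: 285, 413, 565, 741, 941, 1165
Δ²: 128, 152, 176, 200, 224
Δ³: 24, 24, 24, 24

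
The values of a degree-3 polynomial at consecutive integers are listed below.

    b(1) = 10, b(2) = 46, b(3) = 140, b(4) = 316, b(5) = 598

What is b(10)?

4438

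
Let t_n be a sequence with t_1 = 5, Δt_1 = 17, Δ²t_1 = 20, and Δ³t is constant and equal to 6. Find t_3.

59

Build the table forward from the leading diagonal:
D3: 6  6  6
D2: 20  26  32
D1: 17  37  63
t: 5  22  59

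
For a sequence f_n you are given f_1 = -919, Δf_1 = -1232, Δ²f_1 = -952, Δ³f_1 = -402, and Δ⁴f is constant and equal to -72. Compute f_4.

-7873

Build the table forward from the leading diagonal:
Δ⁴: -72  -72  -72  -72
Δ³: -402  -474  -546  -618
Δ²: -952  -1354  -1828  -2374
Δ: -1232  -2184  -3538  -5366
f: -919  -2151  -4335  -7873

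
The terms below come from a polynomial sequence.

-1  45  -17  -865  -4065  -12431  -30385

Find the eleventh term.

46 , -62 , -848 , -3200 , -8366 , -17954
-108 , -786 , -2352 , -5166 , -9588
-678 , -1566 , -2814 , -4422
-888 , -1248 , -1608
-360 , -360
The fifth differences are constant (-360).
-1608 − 360 = -1968;  -4422 − 1968 = -6390;  -9588 − 6390 = -15978;  -17954 − 15978 = -33932;  -30385 − 33932 = -64317
-1968 − 360 = -2328;  -6390 − 2328 = -8718;  -15978 − 8718 = -24696;  -33932 − 24696 = -58628;  -64317 − 58628 = -122945
-2328 − 360 = -2688;  -8718 − 2688 = -11406;  -24696 − 11406 = -36102;  -58628 − 36102 = -94730;  -122945 − 94730 = -217675
-2688 − 360 = -3048;  -11406 − 3048 = -14454;  -36102 − 14454 = -50556;  -94730 − 50556 = -145286;  -217675 − 145286 = -362961

-362961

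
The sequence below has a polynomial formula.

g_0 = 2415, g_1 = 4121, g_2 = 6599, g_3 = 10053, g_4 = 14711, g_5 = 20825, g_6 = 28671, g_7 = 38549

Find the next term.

D1: 1706, 2478, 3454, 4658, 6114, 7846, 9878
D2: 772, 976, 1204, 1456, 1732, 2032
D3: 204, 228, 252, 276, 300
D4: 24, 24, 24, 24
The fourth differences are constant (24).
300 + 24 = 324;  2032 + 324 = 2356;  9878 + 2356 = 12234;  38549 + 12234 = 50783

50783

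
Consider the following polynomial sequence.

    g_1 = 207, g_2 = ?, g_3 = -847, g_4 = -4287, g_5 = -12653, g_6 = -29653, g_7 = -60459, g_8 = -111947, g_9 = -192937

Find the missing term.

Using the last 7 terms:
-3440  -8366  -17000  -30806  -51488  -80990
-4926  -8634  -13806  -20682  -29502
-3708  -5172  -6876  -8820
-1464  -1704  -1944
-240  -240
Constant fifth difference = -240.
Extend backward: -1464 + 240 = -1224;  -3708 + 1224 = -2484;  -4926 + 2484 = -2442;  -3440 + 2442 = -998;  -847 + 998 = 151

151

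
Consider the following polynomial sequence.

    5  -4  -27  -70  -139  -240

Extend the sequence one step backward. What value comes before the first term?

D1: -9  -23  -43  -69  -101
D2: -14  -20  -26  -32
D3: -6  -6  -6
The third differences are constant at -6.
Work back: -14 + 6 = -8;  -9 + 8 = -1;  5 + 1 = 6

6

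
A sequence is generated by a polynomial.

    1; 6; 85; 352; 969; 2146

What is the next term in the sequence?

4141

5  79  267  617  1177
74  188  350  560
114  162  210
48  48
Fourth differences constant at 48.
210 + 48 = 258;  560 + 258 = 818;  1177 + 818 = 1995;  2146 + 1995 = 4141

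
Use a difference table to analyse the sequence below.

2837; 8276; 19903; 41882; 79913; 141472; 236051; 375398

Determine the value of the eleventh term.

5439, 11627, 21979, 38031, 61559, 94579, 139347
6188, 10352, 16052, 23528, 33020, 44768
4164, 5700, 7476, 9492, 11748
1536, 1776, 2016, 2256
240, 240, 240
Constant fifth difference = 240, so extend:
2256 + 240 = 2496;  11748 + 2496 = 14244;  44768 + 14244 = 59012;  139347 + 59012 = 198359;  375398 + 198359 = 573757
2496 + 240 = 2736;  14244 + 2736 = 16980;  59012 + 16980 = 75992;  198359 + 75992 = 274351;  573757 + 274351 = 848108
2736 + 240 = 2976;  16980 + 2976 = 19956;  75992 + 19956 = 95948;  274351 + 95948 = 370299;  848108 + 370299 = 1218407

1218407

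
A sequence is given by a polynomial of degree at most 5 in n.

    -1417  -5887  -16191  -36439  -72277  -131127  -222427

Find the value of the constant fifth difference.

D1: -4470, -10304, -20248, -35838, -58850, -91300
D2: -5834, -9944, -15590, -23012, -32450
D3: -4110, -5646, -7422, -9438
D4: -1536, -1776, -2016
D5: -240, -240

-240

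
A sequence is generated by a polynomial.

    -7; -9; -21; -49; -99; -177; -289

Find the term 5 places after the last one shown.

D1: -2  -12  -28  -50  -78  -112
D2: -10  -16  -22  -28  -34
D3: -6  -6  -6  -6
Third differences constant at -6.
-34 − 6 = -40;  -112 − 40 = -152;  -289 − 152 = -441
-40 − 6 = -46;  -152 − 46 = -198;  -441 − 198 = -639
-46 − 6 = -52;  -198 − 52 = -250;  -639 − 250 = -889
-52 − 6 = -58;  -250 − 58 = -308;  -889 − 308 = -1197
-58 − 6 = -64;  -308 − 64 = -372;  -1197 − 372 = -1569

-1569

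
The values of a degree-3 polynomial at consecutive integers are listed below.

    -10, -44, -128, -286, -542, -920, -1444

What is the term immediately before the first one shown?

-2

First differences: -34, -84, -158, -256, -378, -524
Second differences: -50, -74, -98, -122, -146
Third differences: -24, -24, -24, -24
The third differences are constant at -24.
Work back: -50 + 24 = -26;  -34 + 26 = -8;  -10 + 8 = -2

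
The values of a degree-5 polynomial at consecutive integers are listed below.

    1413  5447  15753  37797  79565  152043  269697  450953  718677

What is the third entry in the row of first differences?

22044

First differences: 4034, 10306, 22044, 41768, 72478, 117654, 181256, 267724
Second differences: 6272, 11738, 19724, 30710, 45176, 63602, 86468
Third differences: 5466, 7986, 10986, 14466, 18426, 22866
Fourth differences: 2520, 3000, 3480, 3960, 4440
Fifth differences: 480, 480, 480, 480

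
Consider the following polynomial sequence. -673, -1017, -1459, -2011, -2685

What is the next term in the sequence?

-344  -442  -552  -674
-98  -110  -122
-12  -12
Third differences constant at -12.
-122 − 12 = -134;  -674 − 134 = -808;  -2685 − 808 = -3493

-3493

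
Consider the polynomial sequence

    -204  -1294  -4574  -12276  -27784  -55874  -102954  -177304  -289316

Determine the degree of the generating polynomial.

5

D1: -1090, -3280, -7702, -15508, -28090, -47080, -74350, -112012
D2: -2190, -4422, -7806, -12582, -18990, -27270, -37662
D3: -2232, -3384, -4776, -6408, -8280, -10392
D4: -1152, -1392, -1632, -1872, -2112
D5: -240, -240, -240, -240
The fifth differences are constant, so the polynomial has degree 5.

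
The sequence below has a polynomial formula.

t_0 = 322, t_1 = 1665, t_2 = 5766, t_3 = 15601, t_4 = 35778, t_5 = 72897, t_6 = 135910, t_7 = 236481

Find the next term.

389346

Δ: 1343, 4101, 9835, 20177, 37119, 63013, 100571
Δ²: 2758, 5734, 10342, 16942, 25894, 37558
Δ³: 2976, 4608, 6600, 8952, 11664
Δ⁴: 1632, 1992, 2352, 2712
Δ⁵: 360, 360, 360
Constant fifth difference = 360, so extend:
2712 + 360 = 3072;  11664 + 3072 = 14736;  37558 + 14736 = 52294;  100571 + 52294 = 152865;  236481 + 152865 = 389346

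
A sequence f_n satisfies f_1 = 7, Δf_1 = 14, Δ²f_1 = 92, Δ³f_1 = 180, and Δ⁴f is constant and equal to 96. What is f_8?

Build the table forward from the leading diagonal:
D4: 96, 96, 96, 96, 96, 96, 96, 96
D3: 180, 276, 372, 468, 564, 660, 756, 852
D2: 92, 272, 548, 920, 1388, 1952, 2612, 3368
D1: 14, 106, 378, 926, 1846, 3234, 5186, 7798
f: 7, 21, 127, 505, 1431, 3277, 6511, 11697

11697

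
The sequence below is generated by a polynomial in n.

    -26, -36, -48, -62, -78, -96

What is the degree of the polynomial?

2

Δ: -10, -12, -14, -16, -18
Δ²: -2, -2, -2, -2
The second differences are constant, so the polynomial has degree 2.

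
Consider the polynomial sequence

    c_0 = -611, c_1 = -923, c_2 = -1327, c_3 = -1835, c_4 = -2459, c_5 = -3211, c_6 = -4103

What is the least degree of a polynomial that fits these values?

3

Δ: -312, -404, -508, -624, -752, -892
Δ²: -92, -104, -116, -128, -140
Δ³: -12, -12, -12, -12
The third differences are constant, so the polynomial has degree 3.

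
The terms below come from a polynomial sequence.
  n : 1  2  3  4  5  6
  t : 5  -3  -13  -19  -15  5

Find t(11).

-8, -10, -6, 4, 20
-2, 4, 10, 16
6, 6, 6
Constant third difference = 6, so extend:
16 + 6 = 22;  20 + 22 = 42;  5 + 42 = 47
22 + 6 = 28;  42 + 28 = 70;  47 + 70 = 117
28 + 6 = 34;  70 + 34 = 104;  117 + 104 = 221
34 + 6 = 40;  104 + 40 = 144;  221 + 144 = 365
40 + 6 = 46;  144 + 46 = 190;  365 + 190 = 555

555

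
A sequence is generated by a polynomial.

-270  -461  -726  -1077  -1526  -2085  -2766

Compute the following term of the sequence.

-3581

Δ: -191 , -265 , -351 , -449 , -559 , -681
Δ²: -74 , -86 , -98 , -110 , -122
Δ³: -12 , -12 , -12 , -12
Third differences constant at -12.
-122 − 12 = -134;  -681 − 134 = -815;  -2766 − 815 = -3581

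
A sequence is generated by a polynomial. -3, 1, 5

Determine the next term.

9

First differences: 4, 4
Constant first difference = 4, so extend:
5 + 4 = 9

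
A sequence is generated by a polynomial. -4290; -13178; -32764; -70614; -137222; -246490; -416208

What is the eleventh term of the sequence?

-2218340

First differences: -8888, -19586, -37850, -66608, -109268, -169718
Second differences: -10698, -18264, -28758, -42660, -60450
Third differences: -7566, -10494, -13902, -17790
Fourth differences: -2928, -3408, -3888
Fifth differences: -480, -480
Fifth differences constant at -480.
-3888 − 480 = -4368;  -17790 − 4368 = -22158;  -60450 − 22158 = -82608;  -169718 − 82608 = -252326;  -416208 − 252326 = -668534
-4368 − 480 = -4848;  -22158 − 4848 = -27006;  -82608 − 27006 = -109614;  -252326 − 109614 = -361940;  -668534 − 361940 = -1030474
-4848 − 480 = -5328;  -27006 − 5328 = -32334;  -109614 − 32334 = -141948;  -361940 − 141948 = -503888;  -1030474 − 503888 = -1534362
-5328 − 480 = -5808;  -32334 − 5808 = -38142;  -141948 − 38142 = -180090;  -503888 − 180090 = -683978;  -1534362 − 683978 = -2218340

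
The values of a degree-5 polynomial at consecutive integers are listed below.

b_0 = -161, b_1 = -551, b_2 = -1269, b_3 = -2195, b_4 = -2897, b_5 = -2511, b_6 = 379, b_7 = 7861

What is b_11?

First differences: -390 , -718 , -926 , -702 , 386 , 2890 , 7482
Second differences: -328 , -208 , 224 , 1088 , 2504 , 4592
Third differences: 120 , 432 , 864 , 1416 , 2088
Fourth differences: 312 , 432 , 552 , 672
Fifth differences: 120 , 120 , 120
Constant fifth difference = 120, so extend:
672 + 120 = 792;  2088 + 792 = 2880;  4592 + 2880 = 7472;  7482 + 7472 = 14954;  7861 + 14954 = 22815
792 + 120 = 912;  2880 + 912 = 3792;  7472 + 3792 = 11264;  14954 + 11264 = 26218;  22815 + 26218 = 49033
912 + 120 = 1032;  3792 + 1032 = 4824;  11264 + 4824 = 16088;  26218 + 16088 = 42306;  49033 + 42306 = 91339
1032 + 120 = 1152;  4824 + 1152 = 5976;  16088 + 5976 = 22064;  42306 + 22064 = 64370;  91339 + 64370 = 155709

155709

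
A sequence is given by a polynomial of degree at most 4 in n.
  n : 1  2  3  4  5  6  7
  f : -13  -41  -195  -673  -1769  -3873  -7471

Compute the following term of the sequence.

-13145

First differences: -28  -154  -478  -1096  -2104  -3598
Second differences: -126  -324  -618  -1008  -1494
Third differences: -198  -294  -390  -486
Fourth differences: -96  -96  -96
The fourth differences are constant (-96).
-486 − 96 = -582;  -1494 − 582 = -2076;  -3598 − 2076 = -5674;  -7471 − 5674 = -13145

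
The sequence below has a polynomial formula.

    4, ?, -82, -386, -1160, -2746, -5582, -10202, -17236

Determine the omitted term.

-2

Using the last 7 terms:
First differences: -304  -774  -1586  -2836  -4620  -7034
Second differences: -470  -812  -1250  -1784  -2414
Third differences: -342  -438  -534  -630
Fourth differences: -96  -96  -96
Constant fourth difference = -96.
Extend backward: -342 + 96 = -246;  -470 + 246 = -224;  -304 + 224 = -80;  -82 + 80 = -2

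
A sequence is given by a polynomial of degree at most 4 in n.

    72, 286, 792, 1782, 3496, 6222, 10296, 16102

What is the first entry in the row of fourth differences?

48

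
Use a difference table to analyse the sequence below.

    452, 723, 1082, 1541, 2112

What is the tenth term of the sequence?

7067

First differences: 271, 359, 459, 571
Second differences: 88, 100, 112
Third differences: 12, 12
Third differences constant at 12.
112 + 12 = 124;  571 + 124 = 695;  2112 + 695 = 2807
124 + 12 = 136;  695 + 136 = 831;  2807 + 831 = 3638
136 + 12 = 148;  831 + 148 = 979;  3638 + 979 = 4617
148 + 12 = 160;  979 + 160 = 1139;  4617 + 1139 = 5756
160 + 12 = 172;  1139 + 172 = 1311;  5756 + 1311 = 7067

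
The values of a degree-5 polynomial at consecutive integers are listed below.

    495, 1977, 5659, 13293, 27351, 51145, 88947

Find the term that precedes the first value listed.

61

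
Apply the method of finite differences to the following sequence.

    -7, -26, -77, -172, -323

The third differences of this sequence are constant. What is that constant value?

D1: -19, -51, -95, -151
D2: -32, -44, -56
D3: -12, -12

-12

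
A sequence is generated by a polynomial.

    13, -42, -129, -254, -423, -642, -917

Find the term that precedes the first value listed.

D1: -55  -87  -125  -169  -219  -275
D2: -32  -38  -44  -50  -56
D3: -6  -6  -6  -6
The third differences are constant at -6.
Work back: -32 + 6 = -26;  -55 + 26 = -29;  13 + 29 = 42

42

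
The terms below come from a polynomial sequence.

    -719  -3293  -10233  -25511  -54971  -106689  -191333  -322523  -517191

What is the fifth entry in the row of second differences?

Δ: -2574, -6940, -15278, -29460, -51718, -84644, -131190, -194668
Δ²: -4366, -8338, -14182, -22258, -32926, -46546, -63478
Δ³: -3972, -5844, -8076, -10668, -13620, -16932
Δ⁴: -1872, -2232, -2592, -2952, -3312
Δ⁵: -360, -360, -360, -360

-32926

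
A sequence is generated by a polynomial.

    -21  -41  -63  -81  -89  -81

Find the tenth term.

231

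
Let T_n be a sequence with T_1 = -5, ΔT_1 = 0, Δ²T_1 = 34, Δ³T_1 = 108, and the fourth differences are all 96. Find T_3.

Build the table forward from the leading diagonal:
Fourth differences: 96  96  96
Third differences: 108  204  300
Second differences: 34  142  346
First differences: 0  34  176
T: -5  -5  29

29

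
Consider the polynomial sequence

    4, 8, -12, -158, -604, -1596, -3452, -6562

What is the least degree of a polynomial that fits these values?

4

First differences: 4, -20, -146, -446, -992, -1856, -3110
Second differences: -24, -126, -300, -546, -864, -1254
Third differences: -102, -174, -246, -318, -390
Fourth differences: -72, -72, -72, -72
The fourth differences are constant, so the polynomial has degree 4.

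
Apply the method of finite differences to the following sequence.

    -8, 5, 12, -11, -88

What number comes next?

-243

Δ: 13, 7, -23, -77
Δ²: -6, -30, -54
Δ³: -24, -24
The third differences are constant (-24).
-54 − 24 = -78;  -77 − 78 = -155;  -88 − 155 = -243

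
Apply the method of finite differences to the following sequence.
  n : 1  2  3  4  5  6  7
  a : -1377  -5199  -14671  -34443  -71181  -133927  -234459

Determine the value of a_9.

-611833

D1: -3822 , -9472 , -19772 , -36738 , -62746 , -100532
D2: -5650 , -10300 , -16966 , -26008 , -37786
D3: -4650 , -6666 , -9042 , -11778
D4: -2016 , -2376 , -2736
D5: -360 , -360
The fifth differences are constant (-360).
-2736 − 360 = -3096;  -11778 − 3096 = -14874;  -37786 − 14874 = -52660;  -100532 − 52660 = -153192;  -234459 − 153192 = -387651
-3096 − 360 = -3456;  -14874 − 3456 = -18330;  -52660 − 18330 = -70990;  -153192 − 70990 = -224182;  -387651 − 224182 = -611833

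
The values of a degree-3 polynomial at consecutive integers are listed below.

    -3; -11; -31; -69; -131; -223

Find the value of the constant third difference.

D1: -8, -20, -38, -62, -92
D2: -12, -18, -24, -30
D3: -6, -6, -6

-6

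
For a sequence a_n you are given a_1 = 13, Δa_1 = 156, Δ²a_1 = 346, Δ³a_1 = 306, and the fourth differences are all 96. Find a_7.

13699

Build the table forward from the leading diagonal:
Δ⁴: 96  96  96  96  96  96  96
Δ³: 306  402  498  594  690  786  882
Δ²: 346  652  1054  1552  2146  2836  3622
Δ: 156  502  1154  2208  3760  5906  8742
a: 13  169  671  1825  4033  7793  13699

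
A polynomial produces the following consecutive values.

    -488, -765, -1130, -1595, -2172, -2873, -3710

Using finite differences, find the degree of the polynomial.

3

D1: -277, -365, -465, -577, -701, -837
D2: -88, -100, -112, -124, -136
D3: -12, -12, -12, -12
The third differences are constant, so the polynomial has degree 3.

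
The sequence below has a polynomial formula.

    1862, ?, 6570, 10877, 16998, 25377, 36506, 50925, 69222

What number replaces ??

3681

Using the last 7 terms:
4307, 6121, 8379, 11129, 14419, 18297
1814, 2258, 2750, 3290, 3878
444, 492, 540, 588
48, 48, 48
Constant fourth difference = 48.
Extend backward: 444 − 48 = 396;  1814 − 396 = 1418;  4307 − 1418 = 2889;  6570 − 2889 = 3681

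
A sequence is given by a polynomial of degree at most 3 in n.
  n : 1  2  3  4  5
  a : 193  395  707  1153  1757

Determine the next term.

D1: 202  312  446  604
D2: 110  134  158
D3: 24  24
Third differences constant at 24.
158 + 24 = 182;  604 + 182 = 786;  1757 + 786 = 2543

2543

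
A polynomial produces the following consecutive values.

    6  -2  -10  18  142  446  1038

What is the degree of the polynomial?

4

-8, -8, 28, 124, 304, 592
0, 36, 96, 180, 288
36, 60, 84, 108
24, 24, 24
The fourth differences are constant, so the polynomial has degree 4.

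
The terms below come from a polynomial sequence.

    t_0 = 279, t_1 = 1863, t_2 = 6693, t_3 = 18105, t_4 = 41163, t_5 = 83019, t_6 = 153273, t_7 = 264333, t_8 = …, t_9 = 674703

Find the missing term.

431775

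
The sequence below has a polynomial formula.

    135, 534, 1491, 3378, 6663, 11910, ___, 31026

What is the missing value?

Using the first 6 terms:
D1: 399, 957, 1887, 3285, 5247
D2: 558, 930, 1398, 1962
D3: 372, 468, 564
D4: 96, 96
Constant fourth difference = 96.
Extend forward: 564 + 96 = 660;  1962 + 660 = 2622;  5247 + 2622 = 7869;  11910 + 7869 = 19779

19779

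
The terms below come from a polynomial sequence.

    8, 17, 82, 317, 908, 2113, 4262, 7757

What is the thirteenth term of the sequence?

64532

Δ: 9, 65, 235, 591, 1205, 2149, 3495
Δ²: 56, 170, 356, 614, 944, 1346
Δ³: 114, 186, 258, 330, 402
Δ⁴: 72, 72, 72, 72
Fourth differences constant at 72.
402 + 72 = 474;  1346 + 474 = 1820;  3495 + 1820 = 5315;  7757 + 5315 = 13072
474 + 72 = 546;  1820 + 546 = 2366;  5315 + 2366 = 7681;  13072 + 7681 = 20753
546 + 72 = 618;  2366 + 618 = 2984;  7681 + 2984 = 10665;  20753 + 10665 = 31418
618 + 72 = 690;  2984 + 690 = 3674;  10665 + 3674 = 14339;  31418 + 14339 = 45757
690 + 72 = 762;  3674 + 762 = 4436;  14339 + 4436 = 18775;  45757 + 18775 = 64532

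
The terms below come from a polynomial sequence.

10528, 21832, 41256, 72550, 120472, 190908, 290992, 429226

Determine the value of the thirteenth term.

D1: 11304, 19424, 31294, 47922, 70436, 100084, 138234
D2: 8120, 11870, 16628, 22514, 29648, 38150
D3: 3750, 4758, 5886, 7134, 8502
D4: 1008, 1128, 1248, 1368
D5: 120, 120, 120
The fifth differences are constant (120).
1368 + 120 = 1488;  8502 + 1488 = 9990;  38150 + 9990 = 48140;  138234 + 48140 = 186374;  429226 + 186374 = 615600
1488 + 120 = 1608;  9990 + 1608 = 11598;  48140 + 11598 = 59738;  186374 + 59738 = 246112;  615600 + 246112 = 861712
1608 + 120 = 1728;  11598 + 1728 = 13326;  59738 + 13326 = 73064;  246112 + 73064 = 319176;  861712 + 319176 = 1180888
1728 + 120 = 1848;  13326 + 1848 = 15174;  73064 + 15174 = 88238;  319176 + 88238 = 407414;  1180888 + 407414 = 1588302
1848 + 120 = 1968;  15174 + 1968 = 17142;  88238 + 17142 = 105380;  407414 + 105380 = 512794;  1588302 + 512794 = 2101096

2101096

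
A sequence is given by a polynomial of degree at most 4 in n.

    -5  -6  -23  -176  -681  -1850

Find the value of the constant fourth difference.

-96

D1: -1, -17, -153, -505, -1169
D2: -16, -136, -352, -664
D3: -120, -216, -312
D4: -96, -96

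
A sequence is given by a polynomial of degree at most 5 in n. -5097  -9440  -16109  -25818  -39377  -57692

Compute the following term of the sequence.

Δ: -4343  -6669  -9709  -13559  -18315
Δ²: -2326  -3040  -3850  -4756
Δ³: -714  -810  -906
Δ⁴: -96  -96
The fourth differences are constant (-96).
-906 − 96 = -1002;  -4756 − 1002 = -5758;  -18315 − 5758 = -24073;  -57692 − 24073 = -81765

-81765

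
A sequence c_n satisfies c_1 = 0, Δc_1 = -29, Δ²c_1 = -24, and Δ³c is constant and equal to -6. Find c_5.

Build the table forward from the leading diagonal:
Δ³: -6  -6  -6  -6  -6
Δ²: -24  -30  -36  -42  -48
Δ: -29  -53  -83  -119  -161
c: 0  -29  -82  -165  -284

-284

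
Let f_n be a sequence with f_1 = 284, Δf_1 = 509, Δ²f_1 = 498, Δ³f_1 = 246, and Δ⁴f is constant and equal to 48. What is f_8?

24595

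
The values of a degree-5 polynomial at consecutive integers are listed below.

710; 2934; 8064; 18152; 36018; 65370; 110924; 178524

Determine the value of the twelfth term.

2224, 5130, 10088, 17866, 29352, 45554, 67600
2906, 4958, 7778, 11486, 16202, 22046
2052, 2820, 3708, 4716, 5844
768, 888, 1008, 1128
120, 120, 120
Constant fifth difference = 120, so extend:
1128 + 120 = 1248;  5844 + 1248 = 7092;  22046 + 7092 = 29138;  67600 + 29138 = 96738;  178524 + 96738 = 275262
1248 + 120 = 1368;  7092 + 1368 = 8460;  29138 + 8460 = 37598;  96738 + 37598 = 134336;  275262 + 134336 = 409598
1368 + 120 = 1488;  8460 + 1488 = 9948;  37598 + 9948 = 47546;  134336 + 47546 = 181882;  409598 + 181882 = 591480
1488 + 120 = 1608;  9948 + 1608 = 11556;  47546 + 11556 = 59102;  181882 + 59102 = 240984;  591480 + 240984 = 832464

832464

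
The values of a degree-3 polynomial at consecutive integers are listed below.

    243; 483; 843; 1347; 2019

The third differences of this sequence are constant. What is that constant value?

24

Δ: 240, 360, 504, 672
Δ²: 120, 144, 168
Δ³: 24, 24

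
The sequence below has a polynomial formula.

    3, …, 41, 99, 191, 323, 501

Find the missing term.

Using the last 5 terms:
D1: 58, 92, 132, 178
D2: 34, 40, 46
D3: 6, 6
Constant third difference = 6.
Extend backward: 34 − 6 = 28;  58 − 28 = 30;  41 − 30 = 11

11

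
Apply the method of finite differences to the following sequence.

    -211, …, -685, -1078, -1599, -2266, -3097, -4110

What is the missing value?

Using the last 6 terms:
-393, -521, -667, -831, -1013
-128, -146, -164, -182
-18, -18, -18
Constant third difference = -18.
Extend backward: -128 + 18 = -110;  -393 + 110 = -283;  -685 + 283 = -402

-402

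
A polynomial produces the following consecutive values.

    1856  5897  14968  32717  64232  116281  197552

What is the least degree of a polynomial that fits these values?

5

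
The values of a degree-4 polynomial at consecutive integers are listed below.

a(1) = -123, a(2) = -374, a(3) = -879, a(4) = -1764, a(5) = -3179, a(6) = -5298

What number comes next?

-8319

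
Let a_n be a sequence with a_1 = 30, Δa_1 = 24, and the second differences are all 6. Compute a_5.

162

Build the table forward from the leading diagonal:
Second differences: 6  6  6  6  6
First differences: 24  30  36  42  48
a: 30  54  84  120  162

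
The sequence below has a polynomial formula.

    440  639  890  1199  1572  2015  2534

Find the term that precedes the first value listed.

287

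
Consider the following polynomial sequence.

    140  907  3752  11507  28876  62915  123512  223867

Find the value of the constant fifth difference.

480

Δ: 767, 2845, 7755, 17369, 34039, 60597, 100355
Δ²: 2078, 4910, 9614, 16670, 26558, 39758
Δ³: 2832, 4704, 7056, 9888, 13200
Δ⁴: 1872, 2352, 2832, 3312
Δ⁵: 480, 480, 480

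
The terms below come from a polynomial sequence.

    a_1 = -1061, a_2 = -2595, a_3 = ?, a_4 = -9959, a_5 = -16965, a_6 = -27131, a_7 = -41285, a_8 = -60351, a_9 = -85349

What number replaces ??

-5381

Using the last 6 terms:
Δ: -7006  -10166  -14154  -19066  -24998
Δ²: -3160  -3988  -4912  -5932
Δ³: -828  -924  -1020
Δ⁴: -96  -96
Constant fourth difference = -96.
Extend backward: -828 + 96 = -732;  -3160 + 732 = -2428;  -7006 + 2428 = -4578;  -9959 + 4578 = -5381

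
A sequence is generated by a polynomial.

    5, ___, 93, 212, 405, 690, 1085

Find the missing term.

Using the last 5 terms:
119  193  285  395
74  92  110
18  18
Constant third difference = 18.
Extend backward: 74 − 18 = 56;  119 − 56 = 63;  93 − 63 = 30

30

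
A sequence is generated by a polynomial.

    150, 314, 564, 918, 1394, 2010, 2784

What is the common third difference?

First differences: 164, 250, 354, 476, 616, 774
Second differences: 86, 104, 122, 140, 158
Third differences: 18, 18, 18, 18

18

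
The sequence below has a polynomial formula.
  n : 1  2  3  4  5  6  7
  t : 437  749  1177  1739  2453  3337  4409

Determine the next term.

5687

D1: 312, 428, 562, 714, 884, 1072
D2: 116, 134, 152, 170, 188
D3: 18, 18, 18, 18
Third differences constant at 18.
188 + 18 = 206;  1072 + 206 = 1278;  4409 + 1278 = 5687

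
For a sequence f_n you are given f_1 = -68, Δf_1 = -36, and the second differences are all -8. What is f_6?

Build the table forward from the leading diagonal:
Δ²: -8, -8, -8, -8, -8, -8
Δ: -36, -44, -52, -60, -68, -76
f: -68, -104, -148, -200, -260, -328

-328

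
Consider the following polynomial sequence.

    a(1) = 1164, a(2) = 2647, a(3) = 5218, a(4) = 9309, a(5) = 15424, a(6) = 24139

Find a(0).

409

1483, 2571, 4091, 6115, 8715
1088, 1520, 2024, 2600
432, 504, 576
72, 72
The fourth differences are constant at 72.
Work back: 432 − 72 = 360;  1088 − 360 = 728;  1483 − 728 = 755;  1164 − 755 = 409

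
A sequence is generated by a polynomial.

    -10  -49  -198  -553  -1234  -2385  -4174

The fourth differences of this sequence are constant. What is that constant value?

-24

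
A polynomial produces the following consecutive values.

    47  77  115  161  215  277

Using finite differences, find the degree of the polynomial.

2

30, 38, 46, 54, 62
8, 8, 8, 8
The second differences are constant, so the polynomial has degree 2.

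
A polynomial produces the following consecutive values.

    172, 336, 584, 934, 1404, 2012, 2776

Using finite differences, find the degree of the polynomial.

3

Δ: 164, 248, 350, 470, 608, 764
Δ²: 84, 102, 120, 138, 156
Δ³: 18, 18, 18, 18
The third differences are constant, so the polynomial has degree 3.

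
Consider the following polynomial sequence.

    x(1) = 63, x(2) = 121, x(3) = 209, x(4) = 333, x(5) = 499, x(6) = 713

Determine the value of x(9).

Δ: 58  88  124  166  214
Δ²: 30  36  42  48
Δ³: 6  6  6
Third differences constant at 6.
48 + 6 = 54;  214 + 54 = 268;  713 + 268 = 981
54 + 6 = 60;  268 + 60 = 328;  981 + 328 = 1309
60 + 6 = 66;  328 + 66 = 394;  1309 + 394 = 1703

1703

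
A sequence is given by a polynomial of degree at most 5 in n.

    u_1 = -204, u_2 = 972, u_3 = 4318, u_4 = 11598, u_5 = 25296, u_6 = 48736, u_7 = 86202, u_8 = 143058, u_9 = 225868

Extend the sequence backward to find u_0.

-374

D1: 1176, 3346, 7280, 13698, 23440, 37466, 56856, 82810
D2: 2170, 3934, 6418, 9742, 14026, 19390, 25954
D3: 1764, 2484, 3324, 4284, 5364, 6564
D4: 720, 840, 960, 1080, 1200
D5: 120, 120, 120, 120
The fifth differences are constant at 120.
Work back: 720 − 120 = 600;  1764 − 600 = 1164;  2170 − 1164 = 1006;  1176 − 1006 = 170;  -204 − 170 = -374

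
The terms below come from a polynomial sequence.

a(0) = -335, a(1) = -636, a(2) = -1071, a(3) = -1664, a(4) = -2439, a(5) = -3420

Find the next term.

-4631

-301  -435  -593  -775  -981
-134  -158  -182  -206
-24  -24  -24
Constant third difference = -24, so extend:
-206 − 24 = -230;  -981 − 230 = -1211;  -3420 − 1211 = -4631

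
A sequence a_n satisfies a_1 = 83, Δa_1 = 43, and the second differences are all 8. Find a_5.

303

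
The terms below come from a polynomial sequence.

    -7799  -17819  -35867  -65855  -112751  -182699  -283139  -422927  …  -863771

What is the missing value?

Using the first 8 terms:
Δ: -10020  -18048  -29988  -46896  -69948  -100440  -139788
Δ²: -8028  -11940  -16908  -23052  -30492  -39348
Δ³: -3912  -4968  -6144  -7440  -8856
Δ⁴: -1056  -1176  -1296  -1416
Δ⁵: -120  -120  -120
Constant fifth difference = -120.
Extend forward: -1416 − 120 = -1536;  -8856 − 1536 = -10392;  -39348 − 10392 = -49740;  -139788 − 49740 = -189528;  -422927 − 189528 = -612455

-612455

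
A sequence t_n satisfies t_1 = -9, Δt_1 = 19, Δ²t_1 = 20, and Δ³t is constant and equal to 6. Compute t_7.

525

Build the table forward from the leading diagonal:
Δ³: 6  6  6  6  6  6  6
Δ²: 20  26  32  38  44  50  56
Δ: 19  39  65  97  135  179  229
t: -9  10  49  114  211  346  525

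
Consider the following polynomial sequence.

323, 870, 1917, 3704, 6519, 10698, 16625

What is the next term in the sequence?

24732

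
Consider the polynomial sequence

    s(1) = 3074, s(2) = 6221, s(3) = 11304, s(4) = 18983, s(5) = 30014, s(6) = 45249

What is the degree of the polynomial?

4

Δ: 3147, 5083, 7679, 11031, 15235
Δ²: 1936, 2596, 3352, 4204
Δ³: 660, 756, 852
Δ⁴: 96, 96
The fourth differences are constant, so the polynomial has degree 4.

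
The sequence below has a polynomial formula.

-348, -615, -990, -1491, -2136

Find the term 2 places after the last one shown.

Δ: -267, -375, -501, -645
Δ²: -108, -126, -144
Δ³: -18, -18
Constant third difference = -18, so extend:
-144 − 18 = -162;  -645 − 162 = -807;  -2136 − 807 = -2943
-162 − 18 = -180;  -807 − 180 = -987;  -2943 − 987 = -3930

-3930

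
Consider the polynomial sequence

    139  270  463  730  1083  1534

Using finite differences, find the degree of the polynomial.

131, 193, 267, 353, 451
62, 74, 86, 98
12, 12, 12
The third differences are constant, so the polynomial has degree 3.

3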